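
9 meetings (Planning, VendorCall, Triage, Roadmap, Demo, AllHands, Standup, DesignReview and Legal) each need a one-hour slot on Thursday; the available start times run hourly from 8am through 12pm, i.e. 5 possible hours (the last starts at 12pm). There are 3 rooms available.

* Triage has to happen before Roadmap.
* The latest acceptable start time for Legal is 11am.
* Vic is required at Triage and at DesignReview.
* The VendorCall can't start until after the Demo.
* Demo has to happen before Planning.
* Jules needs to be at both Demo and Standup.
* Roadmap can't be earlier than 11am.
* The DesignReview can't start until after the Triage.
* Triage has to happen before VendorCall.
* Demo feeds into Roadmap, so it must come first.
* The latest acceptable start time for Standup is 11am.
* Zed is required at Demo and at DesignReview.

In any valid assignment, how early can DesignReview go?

Precedence pushes DesignReview to at least 9am.
DesignReview at 9am is achievable: AllHands in 9am, Roadmap in 11am, Triage in 8am, Demo in 10am, Legal in 8am, Standup in 8am, VendorCall in 11am, Planning in 11am, DesignReview in 9am.

9am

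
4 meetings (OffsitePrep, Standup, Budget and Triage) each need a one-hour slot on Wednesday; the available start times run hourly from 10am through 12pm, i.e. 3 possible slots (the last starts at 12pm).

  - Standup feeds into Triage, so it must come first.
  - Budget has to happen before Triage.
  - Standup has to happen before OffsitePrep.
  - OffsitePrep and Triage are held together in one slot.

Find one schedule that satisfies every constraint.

OffsitePrep=11am, Budget=10am, Triage=11am, Standup=10am

Checking: Standup(10am) before Triage(11am); Standup(10am) before OffsitePrep(11am); Budget(10am) before Triage(11am); OffsitePrep = Triage = 11am.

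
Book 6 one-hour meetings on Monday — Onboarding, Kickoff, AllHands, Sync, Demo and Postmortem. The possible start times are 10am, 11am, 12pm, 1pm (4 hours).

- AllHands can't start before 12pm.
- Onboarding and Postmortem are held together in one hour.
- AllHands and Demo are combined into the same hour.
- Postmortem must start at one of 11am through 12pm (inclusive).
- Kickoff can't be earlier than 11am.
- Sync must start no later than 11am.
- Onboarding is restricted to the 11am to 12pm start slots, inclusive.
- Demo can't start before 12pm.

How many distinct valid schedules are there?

24

Splitting on Onboarding: it can be 11am (12), 12pm (12). Listing each branch's schedules as (Kickoff, AllHands, Sync, Demo, Postmortem):
Onboarding=11am: (11am,12pm,10am,12pm,11am) (11am,12pm,11am,12pm,11am) (11am,1pm,10am,1pm,11am) (11am,1pm,11am,1pm,11am) (12pm,12pm,10am,12pm,11am) (12pm,12pm,11am,12pm,11am) (12pm,1pm,10am,1pm,11am) (12pm,1pm,11am,1pm,11am) (1pm,12pm,10am,12pm,11am) (1pm,12pm,11am,12pm,11am) (1pm,1pm,10am,1pm,11am) (1pm,1pm,11am,1pm,11am) — 12.
Onboarding=12pm: (11am,12pm,10am,12pm,12pm) (11am,12pm,11am,12pm,12pm) (11am,1pm,10am,1pm,12pm) (11am,1pm,11am,1pm,12pm) (12pm,12pm,10am,12pm,12pm) (12pm,12pm,11am,12pm,12pm) (12pm,1pm,10am,1pm,12pm) (12pm,1pm,11am,1pm,12pm) (1pm,12pm,10am,12pm,12pm) (1pm,12pm,11am,12pm,12pm) (1pm,1pm,10am,1pm,12pm) (1pm,1pm,11am,1pm,12pm) — 12.
Summing: 12 + 12 = 24.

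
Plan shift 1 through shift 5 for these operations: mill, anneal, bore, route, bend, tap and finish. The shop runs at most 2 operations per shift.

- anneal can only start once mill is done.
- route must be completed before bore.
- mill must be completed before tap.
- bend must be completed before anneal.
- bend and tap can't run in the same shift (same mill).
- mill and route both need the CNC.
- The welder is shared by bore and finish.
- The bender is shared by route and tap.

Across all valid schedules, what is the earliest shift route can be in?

Downstream work caps route at shift 4.
route at shift 1 is achievable: route in shift 1; bend in shift 1; mill in shift 2; bore in shift 2; anneal in shift 3; finish in shift 4; tap in shift 3.

shift 1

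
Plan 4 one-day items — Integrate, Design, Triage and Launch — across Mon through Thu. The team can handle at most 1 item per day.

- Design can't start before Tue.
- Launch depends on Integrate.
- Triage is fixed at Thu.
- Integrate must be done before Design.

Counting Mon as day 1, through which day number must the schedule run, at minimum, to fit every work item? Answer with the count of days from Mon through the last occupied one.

The precedence chain requires at least 2 distinct days.
With at most 1 per day and 4 work items, at least 4 days are needed.
Triage can't be placed before Thu — that is day 4 counting from Mon — so the schedule must run through at least 4 days.
4 works (last occupied day: Thu): for example Design -> Tue; Triage -> Thu; Launch -> Wed; Integrate -> Mon.

4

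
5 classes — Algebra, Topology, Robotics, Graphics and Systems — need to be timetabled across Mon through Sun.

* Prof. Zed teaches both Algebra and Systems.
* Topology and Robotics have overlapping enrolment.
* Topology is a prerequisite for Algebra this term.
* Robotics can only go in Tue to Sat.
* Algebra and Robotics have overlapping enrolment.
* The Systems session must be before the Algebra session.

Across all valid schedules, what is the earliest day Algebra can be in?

Precedence pushes Algebra to at least Tue.
Algebra at Tue is achievable: Topology in Mon, Systems in Mon, Graphics in Mon, Algebra in Tue, Robotics in Wed.

Tue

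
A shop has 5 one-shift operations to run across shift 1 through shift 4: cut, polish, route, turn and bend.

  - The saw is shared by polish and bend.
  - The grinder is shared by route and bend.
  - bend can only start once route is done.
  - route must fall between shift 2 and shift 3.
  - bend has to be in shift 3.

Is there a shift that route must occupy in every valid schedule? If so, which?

route's window is shift 2–shift 3.
bend is fixed at shift 3, and route can't share a shift with bend.
So route must be shift 2.

shift 2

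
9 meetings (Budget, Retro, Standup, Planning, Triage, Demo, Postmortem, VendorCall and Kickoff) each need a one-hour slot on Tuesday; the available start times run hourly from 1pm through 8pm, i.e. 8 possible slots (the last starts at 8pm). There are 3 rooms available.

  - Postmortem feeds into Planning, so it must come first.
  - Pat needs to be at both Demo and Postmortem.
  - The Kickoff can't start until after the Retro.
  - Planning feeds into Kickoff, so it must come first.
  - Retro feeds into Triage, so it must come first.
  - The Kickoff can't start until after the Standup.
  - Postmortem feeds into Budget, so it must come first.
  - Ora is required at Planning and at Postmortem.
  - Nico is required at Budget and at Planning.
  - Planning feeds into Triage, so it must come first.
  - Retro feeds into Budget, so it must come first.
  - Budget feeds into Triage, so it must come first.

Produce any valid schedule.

VendorCall in 2pm, Budget in 2pm, Kickoff in 4pm, Retro in 1pm, Planning in 3pm, Demo in 2pm, Postmortem in 1pm, Standup in 1pm, Triage in 4pm

Checking: Planning(3pm) before Triage(4pm); Postmortem(1pm) before Budget(2pm); Postmortem(1pm) before Planning(3pm); Budget(2pm) before Triage(4pm); Retro(1pm) before Kickoff(4pm); Retro(1pm) before Triage(4pm); Standup(1pm) before Kickoff(4pm); Planning(3pm) before Kickoff(4pm); Retro(1pm) before Budget(2pm); Planning(3pm) != Postmortem(1pm); Demo(2pm) != Postmortem(1pm); Budget(2pm) != Planning(3pm); max 3 per slot (cap 3).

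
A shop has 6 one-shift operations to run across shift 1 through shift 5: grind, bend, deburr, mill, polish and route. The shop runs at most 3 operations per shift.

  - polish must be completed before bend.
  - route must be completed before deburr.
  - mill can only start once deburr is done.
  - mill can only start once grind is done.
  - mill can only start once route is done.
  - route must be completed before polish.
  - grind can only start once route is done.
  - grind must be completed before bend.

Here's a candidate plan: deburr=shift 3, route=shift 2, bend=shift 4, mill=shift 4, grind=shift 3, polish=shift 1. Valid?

No. route must be completed before polish is not satisfied.

mill can only start once route is done — holds.
polish must be completed before bend — holds.
mill can only start once grind is done — holds.
route must be completed before deburr — holds.
grind can only start once route is done — holds.
The shop runs at most 3 operations per shift — holds.
grind must be completed before bend — holds.
route must be completed before polish — violated.
mill can only start once deburr is done — holds.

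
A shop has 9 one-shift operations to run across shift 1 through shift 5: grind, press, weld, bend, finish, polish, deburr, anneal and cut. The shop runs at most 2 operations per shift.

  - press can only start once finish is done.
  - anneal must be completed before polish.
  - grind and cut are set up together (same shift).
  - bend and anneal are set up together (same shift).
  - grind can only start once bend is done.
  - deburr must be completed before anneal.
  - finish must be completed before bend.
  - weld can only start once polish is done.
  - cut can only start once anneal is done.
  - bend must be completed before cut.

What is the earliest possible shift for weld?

shift 4

Precedence pushes weld to at least shift 4.
weld at shift 4 is achievable: anneal=shift 2; grind=shift 5; cut=shift 5; deburr=shift 1; weld=shift 4; polish=shift 3; finish=shift 1; bend=shift 2; press=shift 3.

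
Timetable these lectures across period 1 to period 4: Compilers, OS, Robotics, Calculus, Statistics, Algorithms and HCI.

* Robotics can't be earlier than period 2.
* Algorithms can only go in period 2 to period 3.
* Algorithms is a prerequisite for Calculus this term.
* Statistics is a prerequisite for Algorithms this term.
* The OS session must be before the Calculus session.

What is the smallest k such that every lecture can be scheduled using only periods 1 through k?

3 periods

The precedence chain requires at least 3 distinct periods.
3 works (last occupied period: period 3): for example HCI=period 1; Algorithms=period 2; OS=period 1; Statistics=period 1; Calculus=period 3; Robotics=period 2; Compilers=period 1.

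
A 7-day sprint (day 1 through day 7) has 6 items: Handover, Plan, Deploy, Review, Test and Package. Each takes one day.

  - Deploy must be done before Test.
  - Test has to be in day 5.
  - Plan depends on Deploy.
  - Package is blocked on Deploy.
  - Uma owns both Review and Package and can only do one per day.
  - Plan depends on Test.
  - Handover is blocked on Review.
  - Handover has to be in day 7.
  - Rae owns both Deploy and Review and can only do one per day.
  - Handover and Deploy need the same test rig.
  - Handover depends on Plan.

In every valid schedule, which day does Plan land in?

Test is fixed at day 5 and must come before Plan, so Plan is at least day 6.
Handover is fixed at day 7 and must come after Plan, so Plan is at most day 6.
So Plan must be day 6.

day 6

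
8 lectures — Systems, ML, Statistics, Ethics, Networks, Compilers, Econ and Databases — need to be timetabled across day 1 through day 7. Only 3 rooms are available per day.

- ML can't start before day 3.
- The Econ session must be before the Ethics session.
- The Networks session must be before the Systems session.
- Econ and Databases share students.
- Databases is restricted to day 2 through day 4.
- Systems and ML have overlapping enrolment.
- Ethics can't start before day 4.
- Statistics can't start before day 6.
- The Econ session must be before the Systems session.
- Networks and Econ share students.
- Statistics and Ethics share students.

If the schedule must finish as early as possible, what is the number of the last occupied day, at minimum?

day 6

The precedence chain requires at least 2 distinct days.
With at most 3 per day and 8 lectures, at least 3 days are needed.
Statistics can't be placed before day 6, so the schedule must run through at least day 6.
6 works (last occupied day: day 6): for example ML in day 3; Statistics in day 6; Networks in day 2; Databases in day 2; Systems in day 4; Ethics in day 4; Econ in day 1; Compilers in day 1.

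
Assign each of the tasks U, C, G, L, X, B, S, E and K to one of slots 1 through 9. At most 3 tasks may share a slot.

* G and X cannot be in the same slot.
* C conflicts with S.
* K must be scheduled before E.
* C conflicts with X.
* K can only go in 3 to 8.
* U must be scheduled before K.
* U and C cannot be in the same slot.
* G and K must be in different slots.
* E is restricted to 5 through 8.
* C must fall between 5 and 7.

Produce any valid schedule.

B -> 2, X -> 2, U -> 1, K -> 3, L -> 1, C -> 5, S -> 2, G -> 1, E -> 5

Checking: U(1) before K(3); K(3) before E(5); C(5) != X(2); U(1) != C(5); G(1) != X(2); C(5) != S(2); G(1) != K(3); E=5 in [5,8]; C=5 in [5,7]; K=3 in [3,8]; max 3 per slot (cap 3).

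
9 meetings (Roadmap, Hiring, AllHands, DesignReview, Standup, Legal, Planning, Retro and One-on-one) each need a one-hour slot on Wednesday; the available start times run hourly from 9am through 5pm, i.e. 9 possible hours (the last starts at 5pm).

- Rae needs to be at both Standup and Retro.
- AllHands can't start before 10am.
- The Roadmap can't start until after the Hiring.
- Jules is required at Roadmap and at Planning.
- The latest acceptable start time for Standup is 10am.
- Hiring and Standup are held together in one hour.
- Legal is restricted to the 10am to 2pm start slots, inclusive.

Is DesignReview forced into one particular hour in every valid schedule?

No

DesignReview can be 9am (e.g. Roadmap in 10am, AllHands in 10am, Hiring in 9am, DesignReview in 9am, Legal in 10am, One-on-one in 9am, Retro in 10am, Standup in 9am, Planning in 9am) or 10am (e.g. One-on-one in 9am; Standup in 9am; AllHands in 10am; Hiring in 9am; Retro in 10am; Roadmap in 10am; DesignReview in 10am; Planning in 9am; Legal in 10am).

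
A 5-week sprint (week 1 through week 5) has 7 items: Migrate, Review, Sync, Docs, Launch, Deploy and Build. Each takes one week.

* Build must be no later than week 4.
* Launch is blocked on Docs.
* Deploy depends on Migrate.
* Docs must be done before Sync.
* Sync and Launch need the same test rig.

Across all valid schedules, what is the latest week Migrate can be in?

Downstream work caps Migrate at week 4.
Migrate at week 4 is achievable: Review in week 1; Migrate in week 4; Launch in week 3; Deploy in week 5; Docs in week 1; Sync in week 2; Build in week 1.

week 4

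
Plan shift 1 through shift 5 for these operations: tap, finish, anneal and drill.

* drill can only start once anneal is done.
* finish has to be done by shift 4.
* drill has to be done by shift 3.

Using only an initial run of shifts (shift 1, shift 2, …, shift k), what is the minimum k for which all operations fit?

The precedence chain requires at least 2 distinct shifts.
2 works (last occupied shift: shift 2): for example finish in shift 1; drill in shift 2; tap in shift 1; anneal in shift 1.

2 shifts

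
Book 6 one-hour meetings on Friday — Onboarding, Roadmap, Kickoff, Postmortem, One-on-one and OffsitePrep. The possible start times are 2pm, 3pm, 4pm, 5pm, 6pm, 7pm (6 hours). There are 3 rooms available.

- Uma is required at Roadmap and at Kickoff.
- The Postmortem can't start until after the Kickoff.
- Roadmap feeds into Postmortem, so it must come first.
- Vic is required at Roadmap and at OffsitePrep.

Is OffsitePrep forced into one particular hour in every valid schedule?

OffsitePrep can be 2pm (e.g. Kickoff -> 2pm, One-on-one -> 3pm, Onboarding -> 2pm, OffsitePrep -> 2pm, Postmortem -> 4pm, Roadmap -> 3pm) or 3pm (e.g. Postmortem in 4pm; One-on-one in 2pm; Onboarding in 2pm; Kickoff in 3pm; Roadmap in 2pm; OffsitePrep in 3pm).

No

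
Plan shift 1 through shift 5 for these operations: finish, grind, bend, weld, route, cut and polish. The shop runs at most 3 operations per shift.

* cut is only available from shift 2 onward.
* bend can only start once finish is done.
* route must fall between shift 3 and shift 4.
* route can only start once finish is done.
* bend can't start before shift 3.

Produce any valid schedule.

cut=shift 2; polish=shift 2; grind=shift 1; route=shift 3; finish=shift 1; weld=shift 1; bend=shift 3

Checking: finish(shift 1) before route(shift 3); finish(shift 1) before bend(shift 3); route=shift 3 in [shift 3,shift 4]; cut=shift 2 in [shift 2,shift 5]; bend=shift 3 in [shift 3,shift 5]; max 3 per shift (cap 3).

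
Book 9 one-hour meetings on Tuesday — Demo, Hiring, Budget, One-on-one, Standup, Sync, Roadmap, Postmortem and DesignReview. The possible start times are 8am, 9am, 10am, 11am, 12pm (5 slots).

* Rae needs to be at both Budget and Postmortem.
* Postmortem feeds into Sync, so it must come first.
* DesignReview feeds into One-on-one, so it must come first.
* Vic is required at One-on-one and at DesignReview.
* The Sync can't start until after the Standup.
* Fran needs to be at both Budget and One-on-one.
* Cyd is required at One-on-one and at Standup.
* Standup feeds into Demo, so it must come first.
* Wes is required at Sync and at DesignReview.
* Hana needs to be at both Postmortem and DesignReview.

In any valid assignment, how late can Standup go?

Downstream work caps Standup at 11am.
Standup at 11am is achievable: Sync -> 12pm; Demo -> 12pm; Hiring -> 8am; Roadmap -> 8am; Budget -> 8am; DesignReview -> 8am; Postmortem -> 9am; Standup -> 11am; One-on-one -> 9am.

11am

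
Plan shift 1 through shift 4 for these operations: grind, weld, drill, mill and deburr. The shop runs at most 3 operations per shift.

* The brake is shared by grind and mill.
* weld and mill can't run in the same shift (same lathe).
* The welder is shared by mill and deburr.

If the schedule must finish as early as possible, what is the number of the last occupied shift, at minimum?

With at most 3 per shift and 5 operations, at least 2 shifts are needed.
2 works (last occupied shift: shift 2): for example mill=shift 2, deburr=shift 1, grind=shift 1, weld=shift 1, drill=shift 2.

2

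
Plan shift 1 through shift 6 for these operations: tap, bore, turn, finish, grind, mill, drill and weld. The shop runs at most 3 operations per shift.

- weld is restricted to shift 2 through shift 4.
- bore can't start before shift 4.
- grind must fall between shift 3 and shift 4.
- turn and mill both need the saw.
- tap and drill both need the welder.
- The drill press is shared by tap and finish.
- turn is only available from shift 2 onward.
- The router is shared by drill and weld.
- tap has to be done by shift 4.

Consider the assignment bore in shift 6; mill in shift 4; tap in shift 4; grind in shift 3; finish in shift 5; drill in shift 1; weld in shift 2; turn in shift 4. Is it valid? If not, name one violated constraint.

No. turn and mill both need the saw is not satisfied.

turn and mill both need the saw — violated.
The drill press is shared by tap and finish — holds.
The shop runs at most 3 operations per shift — holds.
weld is restricted to shift 2 through shift 4 — holds.
turn is only available from shift 2 onward — holds.
tap and drill both need the welder — holds.
tap has to be done by shift 4 — holds.
bore can't start before shift 4 — holds.
The router is shared by drill and weld — holds.
grind must fall between shift 3 and shift 4 — holds.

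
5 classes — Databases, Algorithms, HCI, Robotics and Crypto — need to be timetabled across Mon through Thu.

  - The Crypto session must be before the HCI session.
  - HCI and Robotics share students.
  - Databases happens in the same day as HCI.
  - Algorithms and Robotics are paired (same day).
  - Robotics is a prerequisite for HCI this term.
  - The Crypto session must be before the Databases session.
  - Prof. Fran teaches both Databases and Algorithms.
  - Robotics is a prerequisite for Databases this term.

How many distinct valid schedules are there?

14

Splitting on Databases: it can be Tue (1), Wed (4), Thu (9). Listing each branch's schedules as (Algorithms, HCI, Robotics, Crypto):
Databases=Tue: (Mon,Tue,Mon,Mon) — 1.
Databases=Wed: (Mon,Wed,Mon,Mon) (Mon,Wed,Mon,Tue) (Tue,Wed,Tue,Mon) (Tue,Wed,Tue,Tue) — 4.
Databases=Thu: (Mon,Thu,Mon,Mon) (Mon,Thu,Mon,Tue) (Mon,Thu,Mon,Wed) (Tue,Thu,Tue,Mon) (Tue,Thu,Tue,Tue) (Tue,Thu,Tue,Wed) (Wed,Thu,Wed,Mon) (Wed,Thu,Wed,Tue) (Wed,Thu,Wed,Wed) — 9.
Summing: 1 + 4 + 9 = 14.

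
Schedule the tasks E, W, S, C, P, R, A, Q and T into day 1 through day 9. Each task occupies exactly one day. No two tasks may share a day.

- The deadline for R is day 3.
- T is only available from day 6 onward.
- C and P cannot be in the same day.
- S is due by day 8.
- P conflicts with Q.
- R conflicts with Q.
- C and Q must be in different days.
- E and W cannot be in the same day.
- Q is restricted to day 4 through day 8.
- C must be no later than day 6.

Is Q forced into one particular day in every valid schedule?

Q can be day 4 (e.g. R in day 1, T in day 6, S in day 3, Q in day 4, C in day 2, W in day 7, A in day 9, P in day 8, E in day 5) or day 5 (e.g. Q=day 5, P=day 8, A=day 9, E=day 4, C=day 2, S=day 3, R=day 1, T=day 6, W=day 7).

No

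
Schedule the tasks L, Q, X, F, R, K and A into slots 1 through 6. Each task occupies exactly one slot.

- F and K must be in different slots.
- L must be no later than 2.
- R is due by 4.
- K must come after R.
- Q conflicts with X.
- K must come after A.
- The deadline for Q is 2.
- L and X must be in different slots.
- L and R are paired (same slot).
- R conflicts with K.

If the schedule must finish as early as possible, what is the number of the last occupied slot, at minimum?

The precedence chain requires at least 2 distinct slots.
2 works (last occupied slot: 2): for example Q -> 1, L -> 1, R -> 1, A -> 1, F -> 1, K -> 2, X -> 2.

2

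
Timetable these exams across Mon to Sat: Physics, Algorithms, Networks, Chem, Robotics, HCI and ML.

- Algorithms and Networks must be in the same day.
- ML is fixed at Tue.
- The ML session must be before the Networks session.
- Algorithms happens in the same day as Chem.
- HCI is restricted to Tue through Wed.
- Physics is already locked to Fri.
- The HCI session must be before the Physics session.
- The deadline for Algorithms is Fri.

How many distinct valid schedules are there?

Splitting on Algorithms: it can be Wed (12), Thu (12), Fri (12). Listing each branch's schedules as (Physics, Networks, Chem, Robotics, HCI, ML):
Algorithms=Wed: (Fri,Wed,Wed,Mon,Tue,Tue) (Fri,Wed,Wed,Mon,Wed,Tue) (Fri,Wed,Wed,Tue,Tue,Tue) (Fri,Wed,Wed,Tue,Wed,Tue) (Fri,Wed,Wed,Wed,Tue,Tue) (Fri,Wed,Wed,Wed,Wed,Tue) (Fri,Wed,Wed,Thu,Tue,Tue) (Fri,Wed,Wed,Thu,Wed,Tue) (Fri,Wed,Wed,Fri,Tue,Tue) (Fri,Wed,Wed,Fri,Wed,Tue) (Fri,Wed,Wed,Sat,Tue,Tue) (Fri,Wed,Wed,Sat,Wed,Tue) — 12.
Algorithms=Thu: (Fri,Thu,Thu,Mon,Tue,Tue) (Fri,Thu,Thu,Mon,Wed,Tue) (Fri,Thu,Thu,Tue,Tue,Tue) (Fri,Thu,Thu,Tue,Wed,Tue) (Fri,Thu,Thu,Wed,Tue,Tue) (Fri,Thu,Thu,Wed,Wed,Tue) (Fri,Thu,Thu,Thu,Tue,Tue) (Fri,Thu,Thu,Thu,Wed,Tue) (Fri,Thu,Thu,Fri,Tue,Tue) (Fri,Thu,Thu,Fri,Wed,Tue) (Fri,Thu,Thu,Sat,Tue,Tue) (Fri,Thu,Thu,Sat,Wed,Tue) — 12.
Algorithms=Fri: (Fri,Fri,Fri,Mon,Tue,Tue) (Fri,Fri,Fri,Mon,Wed,Tue) (Fri,Fri,Fri,Tue,Tue,Tue) (Fri,Fri,Fri,Tue,Wed,Tue) (Fri,Fri,Fri,Wed,Tue,Tue) (Fri,Fri,Fri,Wed,Wed,Tue) (Fri,Fri,Fri,Thu,Tue,Tue) (Fri,Fri,Fri,Thu,Wed,Tue) (Fri,Fri,Fri,Fri,Tue,Tue) (Fri,Fri,Fri,Fri,Wed,Tue) (Fri,Fri,Fri,Sat,Tue,Tue) (Fri,Fri,Fri,Sat,Wed,Tue) — 12.
Summing: 12 + 12 + 12 = 36.

36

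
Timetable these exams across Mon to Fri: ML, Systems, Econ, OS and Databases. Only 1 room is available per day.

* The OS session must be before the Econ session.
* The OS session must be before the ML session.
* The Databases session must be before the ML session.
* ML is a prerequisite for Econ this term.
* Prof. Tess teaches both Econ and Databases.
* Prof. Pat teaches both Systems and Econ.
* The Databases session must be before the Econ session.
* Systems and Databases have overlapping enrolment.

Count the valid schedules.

10

Splitting on ML: it can be Wed (4), Thu (6). Listing each branch's schedules as (Systems, Econ, OS, Databases):
ML=Wed: (Thu,Fri,Mon,Tue) (Thu,Fri,Tue,Mon) (Fri,Thu,Mon,Tue) (Fri,Thu,Tue,Mon) — 4.
ML=Thu: (Mon,Fri,Tue,Wed) (Mon,Fri,Wed,Tue) (Tue,Fri,Mon,Wed) (Tue,Fri,Wed,Mon) (Wed,Fri,Mon,Tue) (Wed,Fri,Tue,Mon) — 6.
Summing: 4 + 6 = 10.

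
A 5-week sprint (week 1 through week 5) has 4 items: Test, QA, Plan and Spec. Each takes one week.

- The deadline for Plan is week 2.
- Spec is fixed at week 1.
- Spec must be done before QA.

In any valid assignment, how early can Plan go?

Plan's own window allows nothing later than week 2.
Plan at week 1 is achievable: QA=week 2; Test=week 1; Plan=week 1; Spec=week 1.

week 1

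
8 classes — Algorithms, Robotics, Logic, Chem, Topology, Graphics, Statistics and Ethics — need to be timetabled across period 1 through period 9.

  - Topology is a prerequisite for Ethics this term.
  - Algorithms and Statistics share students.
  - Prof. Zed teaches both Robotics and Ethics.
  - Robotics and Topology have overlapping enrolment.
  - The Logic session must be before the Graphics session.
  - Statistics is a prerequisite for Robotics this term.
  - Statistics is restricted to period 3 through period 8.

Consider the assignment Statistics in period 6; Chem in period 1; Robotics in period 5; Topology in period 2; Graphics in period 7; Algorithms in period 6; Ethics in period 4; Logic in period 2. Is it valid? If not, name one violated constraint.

No. Algorithms and Statistics share students is not satisfied.

Prof. Zed teaches both Robotics and Ethics — holds.
Algorithms and Statistics share students — violated.
Topology is a prerequisite for Ethics this term — holds.
The Logic session must be before the Graphics session — holds.
Robotics and Topology have overlapping enrolment — holds.
Statistics is restricted to period 3 through period 8 — holds.
Statistics is a prerequisite for Robotics this term — violated.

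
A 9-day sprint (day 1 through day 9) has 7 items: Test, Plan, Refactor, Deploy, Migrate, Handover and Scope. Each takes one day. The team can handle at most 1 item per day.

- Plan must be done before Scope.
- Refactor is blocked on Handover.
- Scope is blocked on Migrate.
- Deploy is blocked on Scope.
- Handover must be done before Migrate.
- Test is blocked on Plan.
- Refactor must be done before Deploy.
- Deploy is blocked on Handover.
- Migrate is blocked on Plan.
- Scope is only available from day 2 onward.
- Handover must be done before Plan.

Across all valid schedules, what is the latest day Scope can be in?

day 8

Scope is available from day 2; precedence pushes Scope to at least day 4; downstream work caps Scope at day 8.
Scope at day 8 is achievable: Refactor -> day 4, Plan -> day 2, Scope -> day 8, Test -> day 5, Handover -> day 1, Deploy -> day 9, Migrate -> day 3.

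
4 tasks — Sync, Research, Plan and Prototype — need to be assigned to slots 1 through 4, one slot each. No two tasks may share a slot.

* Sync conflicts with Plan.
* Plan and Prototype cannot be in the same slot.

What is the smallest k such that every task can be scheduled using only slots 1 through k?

4 slots

With at most 1 per slot and 4 tasks, at least 4 slots are needed.
4 works (last occupied slot: 4): for example Sync=1, Research=2, Prototype=4, Plan=3.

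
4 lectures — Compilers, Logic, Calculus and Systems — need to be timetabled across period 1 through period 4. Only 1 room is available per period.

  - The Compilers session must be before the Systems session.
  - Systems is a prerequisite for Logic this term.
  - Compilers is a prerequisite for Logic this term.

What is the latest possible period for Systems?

Precedence pushes Systems to at least period 2; downstream work caps Systems at period 3.
Systems at period 3 is achievable: Systems=period 3, Logic=period 4, Calculus=period 2, Compilers=period 1.

period 3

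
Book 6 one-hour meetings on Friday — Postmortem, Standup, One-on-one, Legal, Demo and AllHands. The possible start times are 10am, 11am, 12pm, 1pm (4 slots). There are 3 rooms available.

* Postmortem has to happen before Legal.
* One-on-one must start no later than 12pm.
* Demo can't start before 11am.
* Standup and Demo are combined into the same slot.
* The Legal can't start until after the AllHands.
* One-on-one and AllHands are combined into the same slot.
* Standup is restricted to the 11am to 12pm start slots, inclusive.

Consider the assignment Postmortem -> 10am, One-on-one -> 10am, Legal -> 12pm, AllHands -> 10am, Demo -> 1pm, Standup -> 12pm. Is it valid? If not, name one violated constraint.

Invalid. Standup and Demo are combined into the same slot.

One-on-one must start no later than 12pm — holds.
Standup and Demo are combined into the same slot — violated.
There are 3 rooms available — holds.
One-on-one and AllHands are combined into the same slot — holds.
Postmortem has to happen before Legal — holds.
The Legal can't start until after the AllHands — holds.
Standup is restricted to the 11am to 12pm start slots, inclusive — holds.
Demo can't start before 11am — holds.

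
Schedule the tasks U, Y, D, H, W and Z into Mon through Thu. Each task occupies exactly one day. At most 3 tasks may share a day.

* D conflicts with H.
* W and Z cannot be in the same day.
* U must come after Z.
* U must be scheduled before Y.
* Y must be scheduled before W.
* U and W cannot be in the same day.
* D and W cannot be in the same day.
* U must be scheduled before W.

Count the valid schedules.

Splitting on D: it can be Mon (3), Tue (3), Wed (3). Listing each branch's schedules as (U, Y, H, W, Z):
D=Mon: (Tue,Wed,Tue,Thu,Mon) (Tue,Wed,Wed,Thu,Mon) (Tue,Wed,Thu,Thu,Mon) — 3.
D=Tue: (Tue,Wed,Mon,Thu,Mon) (Tue,Wed,Wed,Thu,Mon) (Tue,Wed,Thu,Thu,Mon) — 3.
D=Wed: (Tue,Wed,Mon,Thu,Mon) (Tue,Wed,Tue,Thu,Mon) (Tue,Wed,Thu,Thu,Mon) — 3.
Summing: 3 + 3 + 3 = 9.

9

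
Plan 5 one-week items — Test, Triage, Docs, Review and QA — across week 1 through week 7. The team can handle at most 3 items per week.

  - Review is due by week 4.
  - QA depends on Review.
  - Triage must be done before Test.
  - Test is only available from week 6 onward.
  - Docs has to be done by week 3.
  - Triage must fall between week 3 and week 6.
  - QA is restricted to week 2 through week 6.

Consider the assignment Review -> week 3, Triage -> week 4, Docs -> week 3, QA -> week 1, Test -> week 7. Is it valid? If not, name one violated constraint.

QA is restricted to week 2 through week 6 — violated.
Triage must be done before Test — holds.
QA depends on Review — violated.
Triage must fall between week 3 and week 6 — holds.
The team can handle at most 3 items per week — holds.
Docs has to be done by week 3 — holds.
Review is due by week 4 — holds.
Test is only available from week 6 onward — holds.

No — it violates: QA depends on Review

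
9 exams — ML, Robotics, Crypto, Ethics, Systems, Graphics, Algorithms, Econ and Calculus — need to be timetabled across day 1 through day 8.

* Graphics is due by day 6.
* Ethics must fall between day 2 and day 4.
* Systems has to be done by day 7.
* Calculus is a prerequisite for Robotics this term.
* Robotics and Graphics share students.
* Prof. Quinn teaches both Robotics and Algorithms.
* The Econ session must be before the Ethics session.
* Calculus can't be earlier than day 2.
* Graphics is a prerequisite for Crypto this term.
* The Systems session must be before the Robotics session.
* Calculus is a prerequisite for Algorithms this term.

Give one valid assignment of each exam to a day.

Ethics -> day 2; Graphics -> day 1; Crypto -> day 2; Algorithms -> day 4; Systems -> day 1; Robotics -> day 3; Econ -> day 1; Calculus -> day 2; ML -> day 1

Checking: Systems(day 1) before Robotics(day 3); Econ(day 1) before Ethics(day 2); Graphics(day 1) before Crypto(day 2); Calculus(day 2) before Algorithms(day 4); Calculus(day 2) before Robotics(day 3); Robotics(day 3) != Graphics(day 1); Robotics(day 3) != Algorithms(day 4); Graphics=day 1 in [day 1,day 6]; Calculus=day 2 in [day 2,day 8]; Ethics=day 2 in [day 2,day 4]; Systems=day 1 in [day 1,day 7].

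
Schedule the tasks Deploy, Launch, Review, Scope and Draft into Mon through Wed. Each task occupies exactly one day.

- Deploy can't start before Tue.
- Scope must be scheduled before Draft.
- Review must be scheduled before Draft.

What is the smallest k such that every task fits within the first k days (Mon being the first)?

2

The precedence chain requires at least 2 distinct days.
2 works (last occupied day: Tue): for example Review -> Mon, Draft -> Tue, Launch -> Mon, Deploy -> Tue, Scope -> Mon.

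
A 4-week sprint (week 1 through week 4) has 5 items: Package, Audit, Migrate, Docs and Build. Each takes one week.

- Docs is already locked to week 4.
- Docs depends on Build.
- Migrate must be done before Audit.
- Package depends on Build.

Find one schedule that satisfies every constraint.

Docs -> week 4; Migrate -> week 1; Build -> week 1; Audit -> week 2; Package -> week 2

Checking: Build(week 1) before Package(week 2); Build(week 1) before Docs(week 4); Migrate(week 1) before Audit(week 2); Docs=week 4 in [week 4,week 4].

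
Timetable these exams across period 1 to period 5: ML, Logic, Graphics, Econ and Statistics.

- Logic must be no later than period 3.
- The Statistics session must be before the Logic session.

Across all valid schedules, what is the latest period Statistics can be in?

Downstream work caps Statistics at period 2.
Statistics at period 2 is achievable: Econ=period 1; Statistics=period 2; Graphics=period 1; Logic=period 3; ML=period 1.

period 2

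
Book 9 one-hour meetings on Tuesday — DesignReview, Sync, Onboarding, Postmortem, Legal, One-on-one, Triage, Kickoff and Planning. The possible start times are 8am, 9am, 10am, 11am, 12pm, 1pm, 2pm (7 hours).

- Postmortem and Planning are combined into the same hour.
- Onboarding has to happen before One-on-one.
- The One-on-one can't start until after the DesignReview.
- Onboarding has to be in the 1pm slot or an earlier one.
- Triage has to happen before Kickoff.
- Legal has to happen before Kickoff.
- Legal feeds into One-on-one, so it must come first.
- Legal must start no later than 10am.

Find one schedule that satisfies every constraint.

Planning=8am; Triage=8am; Onboarding=8am; One-on-one=9am; Kickoff=9am; Legal=8am; Sync=8am; Postmortem=8am; DesignReview=8am

Checking: Legal(8am) before One-on-one(9am); Legal(8am) before Kickoff(9am); Onboarding(8am) before One-on-one(9am); Triage(8am) before Kickoff(9am); DesignReview(8am) before One-on-one(9am); Postmortem = Planning = 8am; Legal=8am in [8am,10am]; Onboarding=8am in [8am,1pm].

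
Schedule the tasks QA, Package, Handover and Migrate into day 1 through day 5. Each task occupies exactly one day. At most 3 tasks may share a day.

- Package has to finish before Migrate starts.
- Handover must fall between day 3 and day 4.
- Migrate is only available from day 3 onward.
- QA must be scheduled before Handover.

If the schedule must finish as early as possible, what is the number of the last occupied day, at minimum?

3

The precedence chain requires at least 2 distinct days.
With at most 3 per day and 4 tasks, at least 2 days are needed.
Handover can't be placed before day 3, so the schedule must run through at least day 3.
3 works (last occupied day: day 3): for example Handover -> day 3, Package -> day 1, Migrate -> day 3, QA -> day 1.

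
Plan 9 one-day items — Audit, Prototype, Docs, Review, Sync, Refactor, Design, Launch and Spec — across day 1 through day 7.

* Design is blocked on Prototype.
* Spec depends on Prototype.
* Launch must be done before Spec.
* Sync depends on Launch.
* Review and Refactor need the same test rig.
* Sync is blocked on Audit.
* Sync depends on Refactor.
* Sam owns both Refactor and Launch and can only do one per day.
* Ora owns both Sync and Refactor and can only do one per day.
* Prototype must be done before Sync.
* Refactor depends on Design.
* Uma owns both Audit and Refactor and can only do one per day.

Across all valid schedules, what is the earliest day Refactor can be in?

day 3

Precedence pushes Refactor to at least day 3; downstream work caps Refactor at day 6.
Refactor at day 3 is achievable: Prototype in day 1, Launch in day 1, Sync in day 4, Refactor in day 3, Audit in day 1, Docs in day 1, Design in day 2, Review in day 1, Spec in day 2.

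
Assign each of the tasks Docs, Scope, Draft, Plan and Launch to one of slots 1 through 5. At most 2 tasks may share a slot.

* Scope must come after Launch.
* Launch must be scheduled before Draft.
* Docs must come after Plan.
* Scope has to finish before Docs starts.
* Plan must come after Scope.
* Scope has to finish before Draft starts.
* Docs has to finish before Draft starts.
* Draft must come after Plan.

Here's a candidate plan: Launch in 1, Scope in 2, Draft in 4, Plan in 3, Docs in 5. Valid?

Invalid. Docs has to finish before Draft starts.

Launch must be scheduled before Draft — holds.
Plan must come after Scope — holds.
Scope has to finish before Docs starts — holds.
Docs must come after Plan — holds.
At most 2 tasks may share a slot — holds.
Docs has to finish before Draft starts — violated.
Draft must come after Plan — holds.
Scope has to finish before Draft starts — holds.
Scope must come after Launch — holds.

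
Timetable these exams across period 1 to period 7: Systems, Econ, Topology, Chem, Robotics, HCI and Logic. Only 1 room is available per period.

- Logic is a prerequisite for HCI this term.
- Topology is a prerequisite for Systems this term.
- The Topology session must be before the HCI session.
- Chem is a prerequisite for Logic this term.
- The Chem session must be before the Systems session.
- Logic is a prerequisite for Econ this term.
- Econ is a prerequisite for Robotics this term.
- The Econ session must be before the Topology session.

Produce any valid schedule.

Chem in period 1; HCI in period 6; Logic in period 2; Robotics in period 7; Systems in period 5; Topology in period 4; Econ in period 3

Checking: Topology(period 4) before HCI(period 6); Chem(period 1) before Systems(period 5); Econ(period 3) before Topology(period 4); Chem(period 1) before Logic(period 2); Logic(period 2) before HCI(period 6); Logic(period 2) before Econ(period 3); Econ(period 3) before Robotics(period 7); Topology(period 4) before Systems(period 5); max 1 per period (cap 1).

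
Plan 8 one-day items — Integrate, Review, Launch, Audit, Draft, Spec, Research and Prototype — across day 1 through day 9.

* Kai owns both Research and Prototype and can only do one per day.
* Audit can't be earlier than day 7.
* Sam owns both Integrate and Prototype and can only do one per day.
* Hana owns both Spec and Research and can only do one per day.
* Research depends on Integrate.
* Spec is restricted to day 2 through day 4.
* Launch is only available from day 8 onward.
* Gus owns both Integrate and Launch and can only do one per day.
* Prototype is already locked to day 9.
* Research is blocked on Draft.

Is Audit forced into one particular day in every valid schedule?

Audit can be day 7 (e.g. Review=day 1; Spec=day 2; Draft=day 1; Audit=day 7; Research=day 3; Launch=day 8; Integrate=day 1; Prototype=day 9) or day 8 (e.g. Launch=day 8, Prototype=day 9, Review=day 1, Audit=day 8, Integrate=day 1, Research=day 3, Draft=day 1, Spec=day 2).

No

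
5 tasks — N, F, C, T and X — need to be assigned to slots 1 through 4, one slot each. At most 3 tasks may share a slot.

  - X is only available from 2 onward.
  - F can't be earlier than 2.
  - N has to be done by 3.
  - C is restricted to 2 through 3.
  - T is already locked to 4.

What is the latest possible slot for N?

N's own window allows nothing later than 3.
N at 3 is achievable: C in 2, N in 3, F in 2, X in 2, T in 4.

3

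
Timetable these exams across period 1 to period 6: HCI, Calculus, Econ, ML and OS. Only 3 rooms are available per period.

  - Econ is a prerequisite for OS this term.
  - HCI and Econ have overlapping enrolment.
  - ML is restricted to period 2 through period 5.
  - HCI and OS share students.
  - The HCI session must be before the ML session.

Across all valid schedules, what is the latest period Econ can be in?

period 5

Downstream work caps Econ at period 5.
Econ at period 5 is achievable: OS=period 6, Calculus=period 1, ML=period 2, Econ=period 5, HCI=period 1.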